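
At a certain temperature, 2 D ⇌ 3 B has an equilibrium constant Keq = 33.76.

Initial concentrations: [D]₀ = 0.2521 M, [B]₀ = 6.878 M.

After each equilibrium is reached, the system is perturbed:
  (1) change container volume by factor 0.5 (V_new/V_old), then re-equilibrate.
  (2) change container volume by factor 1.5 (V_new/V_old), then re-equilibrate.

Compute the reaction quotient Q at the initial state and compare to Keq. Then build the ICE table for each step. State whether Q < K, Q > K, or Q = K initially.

Q₀ = 5120; Q > K (proceeds reverse)

Q₀ = 5120 vs Keq = 33.76 ⇒ Q>K, reverse
Step 1:
                  D         B
  I          0.2521     6.878
  C           1.479    -2.218
  E           1.731      4.66
  solve Keq expr → x = -0.7395; check Q = 33.76
Then change container volume by factor 0.5 (V_new/V_old).
Step 2:
                  D         B
  I           3.462     9.319
  C          0.6671    -1.001
  E           4.129     8.318
  solve Keq expr → x = -0.3335; check Q = 33.76
Then change container volume by factor 1.5 (V_new/V_old).
Step 3:
                  D         B
  I           2.753     5.546
  C          -0.262     0.393
  E           2.491     5.939
  solve Keq expr → x = 0.131; check Q = 33.76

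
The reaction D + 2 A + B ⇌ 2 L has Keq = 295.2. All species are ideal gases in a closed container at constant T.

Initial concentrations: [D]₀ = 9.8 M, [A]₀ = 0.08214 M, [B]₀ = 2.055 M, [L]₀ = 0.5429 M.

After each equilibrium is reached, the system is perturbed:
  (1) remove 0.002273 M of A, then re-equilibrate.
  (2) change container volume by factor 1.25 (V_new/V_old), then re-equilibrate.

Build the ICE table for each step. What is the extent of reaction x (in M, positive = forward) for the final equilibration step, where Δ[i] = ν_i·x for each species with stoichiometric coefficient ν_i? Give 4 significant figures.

Q₀ = 2.169 vs Keq = 295.2 ⇒ Q<K, forward
Step 1:
                  D         A         B         L
  init          9.8   0.08214     2.055    0.5429
  Δ        -0.03703  -0.07405  -0.03703   0.07405
  eq          9.763   0.00809     2.018     0.617
  solve Keq expr → x = 0.03703; check Q = 295.2
Then remove 0.002273 M of A.
Step 2:
                  D         A         B         L
  init        9.763  0.005817     2.018     0.617
  Δ         0.00112  0.002241   0.00112 -0.002241
  eq          9.764  0.008058     2.019    0.6147
  solve Keq expr → x = -0.00112; check Q = 295.2
Then change container volume by factor 1.25 (V_new/V_old).
Step 3:
                  D         A         B         L
  init        7.811  0.006446     1.615    0.4918
  Δ       7.9162e-04  0.001583 7.9162e-04 -0.001583
  eq          7.812  0.008029     1.616    0.4902
  solve Keq expr → x = -7.9162e-04; check Q = 295.2

x = -7.9162e-04 M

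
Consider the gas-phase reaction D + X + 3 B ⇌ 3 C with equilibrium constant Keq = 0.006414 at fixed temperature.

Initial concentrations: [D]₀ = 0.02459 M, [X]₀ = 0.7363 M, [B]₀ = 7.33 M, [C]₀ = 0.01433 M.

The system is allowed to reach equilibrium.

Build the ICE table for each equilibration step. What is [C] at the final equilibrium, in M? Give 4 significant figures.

[C]_eq = 0.08697 M

Q₀ = 4.1268e-07 vs Keq = 0.006414 ⇒ Q<K, forward
Step 1:
                   D          X          B          C
  Initial    0.02459     0.7363       7.33    0.01433
  Change    -0.02421   -0.02421   -0.07264    0.07264
  Equil   3.7679e-04     0.7121      7.257    0.08697
  solve Keq expr → x = 0.02421; check Q = 0.006414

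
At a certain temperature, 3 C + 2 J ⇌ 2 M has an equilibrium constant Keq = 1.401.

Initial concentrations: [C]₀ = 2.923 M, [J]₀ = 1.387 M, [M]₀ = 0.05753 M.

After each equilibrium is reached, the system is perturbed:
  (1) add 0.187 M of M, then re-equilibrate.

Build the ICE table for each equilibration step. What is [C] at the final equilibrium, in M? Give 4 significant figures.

Q₀ = 6.8889e-05 vs Keq = 1.401 ⇒ Q<K, forward
Step 1:
                    C           J           M
  I             2.923       1.387     0.05753
  C            -1.406     -0.9372      0.9372
  E             1.517      0.4498      0.9948
  solve Keq expr → x = 0.4686; check Q = 1.401
Then add 0.187 M of M.
Step 2:
                    C           J           M
  I             1.517      0.4498       1.182
  C           0.05808     0.03872    -0.03872
  E             1.575      0.4885       1.143
  solve Keq expr → x = -0.01936; check Q = 1.401

[C]_eq = 1.575 M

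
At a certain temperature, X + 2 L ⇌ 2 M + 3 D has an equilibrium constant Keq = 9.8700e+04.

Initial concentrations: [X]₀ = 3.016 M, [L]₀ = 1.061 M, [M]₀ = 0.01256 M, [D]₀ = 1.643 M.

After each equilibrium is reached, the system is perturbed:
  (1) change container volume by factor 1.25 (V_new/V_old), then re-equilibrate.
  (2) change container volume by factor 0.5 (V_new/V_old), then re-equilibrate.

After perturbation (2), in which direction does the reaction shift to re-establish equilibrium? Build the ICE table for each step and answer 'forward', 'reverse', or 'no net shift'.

Q₀ = 2.0608e-04 vs Keq = 9.8700e+04 ⇒ Q<K, forward
Step 1:
                   X          L          M          D
  init         3.016      1.061    0.01256      1.643
  Δ          -0.5243     -1.049      1.049      1.573
  eq           2.492    0.01234      1.061      3.216
  solve Keq expr → x = 0.5243; check Q = 9.8700e+04
Then change container volume by factor 1.25 (V_new/V_old).
Step 2:
                   X          L          M          D
  init         1.993   0.009873      0.849      2.573
  Δ       -9.7061e-04  -0.001941   0.001941   0.002912
  eq           1.992   0.007932     0.8509      2.576
  solve Keq expr → x = 9.7061e-04; check Q = 9.8700e+04
Then change container volume by factor 0.5 (V_new/V_old).
Step 3:
                   X          L          M          D
  init         3.985    0.01586      1.702      5.151
  Δ         0.007669    0.01534   -0.01534   -0.02301
  eq           3.992     0.0312      1.686      5.128
  solve Keq expr → x = -0.007669; check Q = 9.8700e+04

Direction: reverse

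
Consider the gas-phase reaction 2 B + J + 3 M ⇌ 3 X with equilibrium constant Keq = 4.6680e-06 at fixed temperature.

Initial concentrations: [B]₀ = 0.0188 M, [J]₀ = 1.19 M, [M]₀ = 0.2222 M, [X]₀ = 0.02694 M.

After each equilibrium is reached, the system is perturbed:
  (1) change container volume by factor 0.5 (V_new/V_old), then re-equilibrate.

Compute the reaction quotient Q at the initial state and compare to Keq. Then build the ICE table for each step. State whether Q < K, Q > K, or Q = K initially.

Q₀ = 4.237 vs Keq = 4.6680e-06 ⇒ Q>K, reverse
Step 1:
                   B          J          M          X
  I           0.0188       1.19     0.2222    0.02694
  C          0.01764   0.008818    0.02645   -0.02645
  E          0.03644      1.199     0.2487 4.8519e-04
  solve Keq expr → x = -0.008818; check Q = 4.6680e-06
Then change container volume by factor 0.5 (V_new/V_old).
Step 2:
                   B          J          M          X
  I          0.07287      2.398     0.4973 9.7039e-04
  C       -6.3685e-04 -3.1842e-04 -9.5527e-04 9.5527e-04
  E          0.07224      2.397     0.4964   0.001926
  solve Keq expr → x = 3.1842e-04; check Q = 4.6680e-06

Q₀ = 4.237; Q > K (proceeds reverse)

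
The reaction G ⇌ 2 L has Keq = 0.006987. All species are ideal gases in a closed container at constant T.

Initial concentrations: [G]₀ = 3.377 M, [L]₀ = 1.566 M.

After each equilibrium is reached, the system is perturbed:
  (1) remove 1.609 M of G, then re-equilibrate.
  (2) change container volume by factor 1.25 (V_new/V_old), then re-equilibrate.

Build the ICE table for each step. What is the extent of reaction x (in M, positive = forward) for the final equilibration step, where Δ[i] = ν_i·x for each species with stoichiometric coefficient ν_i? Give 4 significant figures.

x = 0.00613 M

Q₀ = 0.7262 vs Keq = 0.006987 ⇒ Q>K, reverse
Step 1:
                    G           L
  Initial       3.377       1.566
  Change       0.6986      -1.397
  Equil         4.076      0.1687
  solve Keq expr → x = -0.6986; check Q = 0.006987
Then remove 1.609 M of G.
Step 2:
                    G           L
  Initial       2.467      0.1687
  Change      0.01849    -0.03698
  Equil         2.485      0.1318
  solve Keq expr → x = -0.01849; check Q = 0.006987
Then change container volume by factor 1.25 (V_new/V_old).
Step 3:
                    G           L
  Initial       1.988      0.1054
  Change     -0.00613     0.01226
  Equil         1.982      0.1177
  solve Keq expr → x = 0.00613; check Q = 0.006987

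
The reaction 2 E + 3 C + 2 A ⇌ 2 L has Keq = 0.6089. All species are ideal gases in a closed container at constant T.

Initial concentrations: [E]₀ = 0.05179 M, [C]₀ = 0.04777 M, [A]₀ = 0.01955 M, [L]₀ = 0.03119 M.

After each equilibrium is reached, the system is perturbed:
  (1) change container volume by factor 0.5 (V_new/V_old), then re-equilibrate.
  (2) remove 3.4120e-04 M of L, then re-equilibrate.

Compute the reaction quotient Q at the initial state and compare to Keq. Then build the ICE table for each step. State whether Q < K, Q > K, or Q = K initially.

Q₀ = 8.7052e+06 vs Keq = 0.6089 ⇒ Q>K, reverse
Step 1:
                  E         C         A         L
  I         0.05179   0.04777   0.01955   0.03119
  C         0.03109   0.04664   0.03109  -0.03109
  E         0.08288   0.09441   0.05064 9.5023e-05
  solve Keq expr → x = -0.01555; check Q = 0.6089
Then change container volume by factor 0.5 (V_new/V_old).
Step 2:
                  E         C         A         L
  I          0.1658    0.1888    0.1013 1.9005e-04
  C       -8.5953e-04 -0.001289 -8.5953e-04 8.5953e-04
  E          0.1649    0.1875    0.1004   0.00105
  solve Keq expr → x = 4.2976e-04; check Q = 0.6089
Then remove 3.4120e-04 M of L.
Step 3:
                  E         C         A         L
  I          0.1649    0.1875    0.1004 7.0837e-04
  C       -3.3148e-04 -4.9723e-04 -3.3148e-04 3.3148e-04
  E          0.1646     0.187    0.1001   0.00104
  solve Keq expr → x = 1.6574e-04; check Q = 0.6089

Q₀ = 8.7052e+06; Q > K (proceeds reverse)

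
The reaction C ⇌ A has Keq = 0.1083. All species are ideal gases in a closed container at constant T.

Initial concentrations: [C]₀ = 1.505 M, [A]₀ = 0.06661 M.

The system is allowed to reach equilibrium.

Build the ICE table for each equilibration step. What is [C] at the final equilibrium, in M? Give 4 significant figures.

Q₀ = 0.04426 vs Keq = 0.1083 ⇒ Q<K, forward
Step 1:
                  C         A
  init        1.505   0.06661
  Δ        -0.08696   0.08696
  eq          1.418    0.1536
  solve Keq expr → x = 0.08696; check Q = 0.1083

[C]_eq = 1.418 M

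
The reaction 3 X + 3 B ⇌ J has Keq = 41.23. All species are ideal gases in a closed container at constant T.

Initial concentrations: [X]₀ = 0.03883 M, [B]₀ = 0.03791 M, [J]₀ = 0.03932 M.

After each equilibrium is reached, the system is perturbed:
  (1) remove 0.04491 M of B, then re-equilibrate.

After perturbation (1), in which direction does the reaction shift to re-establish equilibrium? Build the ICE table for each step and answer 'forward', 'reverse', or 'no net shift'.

Q₀ = 1.2327e+07 vs Keq = 41.23 ⇒ Q>K, reverse
Step 1:
                  X         B         J
  Initial   0.03883   0.03791   0.03932
  Change     0.1163    0.1163  -0.03876
  Equil      0.1551    0.1542 5.6378e-04
  solve Keq expr → x = -0.03876; check Q = 41.23
Then remove 0.04491 M of B.
Step 2:
                  X         B         J
  Initial    0.1551    0.1093 5.6378e-04
  Change   0.001059  0.001059 -3.5294e-04
  Equil      0.1562    0.1103 2.1084e-04
  solve Keq expr → x = -3.5294e-04; check Q = 41.23

Direction: reverse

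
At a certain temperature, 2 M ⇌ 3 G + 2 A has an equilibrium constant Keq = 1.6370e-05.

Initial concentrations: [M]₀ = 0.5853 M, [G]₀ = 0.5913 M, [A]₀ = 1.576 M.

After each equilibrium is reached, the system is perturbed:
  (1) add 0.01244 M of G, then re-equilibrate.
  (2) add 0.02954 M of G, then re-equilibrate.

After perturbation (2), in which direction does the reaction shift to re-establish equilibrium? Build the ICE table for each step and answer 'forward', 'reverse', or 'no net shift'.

Direction: reverse

Q₀ = 1.499 vs Keq = 1.6370e-05 ⇒ Q>K, reverse
Step 1:
                    M           G           A
  I            0.5853      0.5913       1.576
  C            0.3795     -0.5693     -0.3795
  E            0.9648       0.022       1.196
  solve Keq expr → x = -0.1898; check Q = 1.6370e-05
Then add 0.01244 M of G.
Step 2:
                    M           G           A
  I            0.9648     0.03444       1.196
  C          0.008144    -0.01222   -0.008144
  E             0.973     0.02222       1.188
  solve Keq expr → x = -0.004072; check Q = 1.6370e-05
Then add 0.02954 M of G.
Step 3:
                    M           G           A
  I             0.973     0.05176       1.188
  C           0.01933      -0.029    -0.01933
  E            0.9923     0.02276       1.169
  solve Keq expr → x = -0.009666; check Q = 1.6370e-05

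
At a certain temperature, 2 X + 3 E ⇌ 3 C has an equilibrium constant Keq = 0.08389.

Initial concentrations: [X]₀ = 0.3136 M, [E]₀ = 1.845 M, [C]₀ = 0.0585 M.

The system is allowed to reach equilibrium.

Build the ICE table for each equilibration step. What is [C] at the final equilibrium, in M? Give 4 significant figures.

Q₀ = 3.2414e-04 vs Keq = 0.08389 ⇒ Q<K, forward
Step 1:
                    X           E           C
  init         0.3136       1.845      0.0585
  Δ           -0.1221     -0.1832      0.1832
  eq           0.1915       1.662      0.2417
  solve Keq expr → x = 0.06106; check Q = 0.08389

[C]_eq = 0.2417 M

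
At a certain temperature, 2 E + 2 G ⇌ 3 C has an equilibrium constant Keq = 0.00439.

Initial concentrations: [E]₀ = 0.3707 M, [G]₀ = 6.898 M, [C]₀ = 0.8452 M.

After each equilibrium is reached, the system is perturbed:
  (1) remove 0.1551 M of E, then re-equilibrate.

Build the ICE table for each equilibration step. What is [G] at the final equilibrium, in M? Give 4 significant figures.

[G]_eq = 7.199 M

Q₀ = 0.09234 vs Keq = 0.00439 ⇒ Q>K, reverse
Step 1:
                   E          G          C
  init        0.3707      6.898     0.8452
  Δ           0.2639     0.2639    -0.3959
  eq          0.6346      7.162     0.4493
  solve Keq expr → x = -0.132; check Q = 0.00439
Then remove 0.1551 M of E.
Step 2:
                   E          G          C
  init        0.4795      7.162     0.4493
  Δ          0.03738    0.03738   -0.05607
  eq          0.5169      7.199     0.3932
  solve Keq expr → x = -0.01869; check Q = 0.00439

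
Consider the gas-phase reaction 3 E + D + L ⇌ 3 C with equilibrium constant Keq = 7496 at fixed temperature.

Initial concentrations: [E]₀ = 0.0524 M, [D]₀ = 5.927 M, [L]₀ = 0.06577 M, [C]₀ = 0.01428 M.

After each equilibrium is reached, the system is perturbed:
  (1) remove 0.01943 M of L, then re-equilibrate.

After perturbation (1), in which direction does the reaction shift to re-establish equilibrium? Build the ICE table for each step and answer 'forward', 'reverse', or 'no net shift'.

Direction: reverse

Q₀ = 0.05192 vs Keq = 7496 ⇒ Q<K, forward
Step 1:
                   E          D          L          C
  init        0.0524      5.927    0.06577    0.01428
  Δ         -0.04765   -0.01588   -0.01588    0.04765
  eq        0.004754      5.911    0.04989    0.06193
  solve Keq expr → x = 0.01588; check Q = 7496
Then remove 0.01943 M of L.
Step 2:
                   E          D          L          C
  init      0.004754      5.911    0.03046    0.06193
  Δ       7.6519e-04 2.5506e-04 2.5506e-04 -7.6519e-04
  eq        0.005519      5.911    0.03071    0.06116
  solve Keq expr → x = -2.5506e-04; check Q = 7496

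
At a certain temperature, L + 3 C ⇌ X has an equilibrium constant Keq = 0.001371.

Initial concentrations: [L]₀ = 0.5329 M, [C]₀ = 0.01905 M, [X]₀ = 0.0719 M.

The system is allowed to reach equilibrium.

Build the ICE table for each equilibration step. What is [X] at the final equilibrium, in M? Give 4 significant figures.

[X]_eq = 1.0722e-05 M

Q₀ = 1.9516e+04 vs Keq = 0.001371 ⇒ Q>K, reverse
Step 1:
                   L          C          X
  I           0.5329    0.01905     0.0719
  C          0.07189     0.2157   -0.07189
  E           0.6048     0.2347 1.0722e-05
  solve Keq expr → x = -0.07189; check Q = 0.001371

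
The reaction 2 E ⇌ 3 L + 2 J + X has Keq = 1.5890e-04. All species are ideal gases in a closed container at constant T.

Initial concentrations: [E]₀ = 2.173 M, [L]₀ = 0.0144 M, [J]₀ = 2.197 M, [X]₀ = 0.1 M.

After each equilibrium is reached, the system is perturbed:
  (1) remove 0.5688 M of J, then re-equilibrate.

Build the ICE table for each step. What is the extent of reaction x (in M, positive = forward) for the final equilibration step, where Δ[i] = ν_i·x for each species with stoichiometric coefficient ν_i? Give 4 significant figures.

Q₀ = 3.0523e-07 vs Keq = 1.5890e-04 ⇒ Q<K, forward
Step 1:
                  E         L         J         X
  Initial     2.173    0.0144     2.197       0.1
  Change   -0.05877   0.08816   0.05877   0.02939
  Equil       2.114    0.1026     2.256    0.1294
  solve Keq expr → x = 0.02939; check Q = 1.5890e-04
Then remove 0.5688 M of J.
Step 2:
                  E         L         J         X
  Initial     2.114    0.1026     1.687    0.1294
  Change   -0.01258   0.01888   0.01258  0.006292
  Equil       2.102    0.1214       1.7    0.1357
  solve Keq expr → x = 0.006292; check Q = 1.5890e-04

x = 0.006292 M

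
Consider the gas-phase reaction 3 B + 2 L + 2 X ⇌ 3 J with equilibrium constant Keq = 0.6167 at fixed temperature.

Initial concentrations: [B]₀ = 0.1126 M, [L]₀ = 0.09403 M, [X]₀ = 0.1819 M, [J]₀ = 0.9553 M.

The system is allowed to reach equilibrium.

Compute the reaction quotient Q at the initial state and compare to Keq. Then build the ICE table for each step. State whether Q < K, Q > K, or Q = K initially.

Q₀ = 2.0874e+06 vs Keq = 0.6167 ⇒ Q>K, reverse
Step 1:
                   B          L          X          J
  Initial     0.1126    0.09403     0.1819     0.9553
  Change      0.6494     0.4329     0.4329    -0.6494
  Equil        0.762     0.5269     0.6148     0.3059
  solve Keq expr → x = -0.2165; check Q = 0.6167

Q₀ = 2.0874e+06; Q > K (proceeds reverse)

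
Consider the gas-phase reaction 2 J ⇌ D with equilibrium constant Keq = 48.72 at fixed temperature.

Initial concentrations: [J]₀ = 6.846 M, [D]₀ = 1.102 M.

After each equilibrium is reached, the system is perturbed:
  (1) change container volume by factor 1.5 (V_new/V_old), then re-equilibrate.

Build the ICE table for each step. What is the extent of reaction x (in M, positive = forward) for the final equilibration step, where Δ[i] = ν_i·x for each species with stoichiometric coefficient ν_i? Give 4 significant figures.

Q₀ = 0.02351 vs Keq = 48.72 ⇒ Q<K, forward
Step 1:
                  J         D
  Initial     6.846     1.102
  Change     -6.546     3.273
  Equil      0.2997     4.375
  solve Keq expr → x = 3.273; check Q = 48.72
Then change container volume by factor 1.5 (V_new/V_old).
Step 2:
                  J         D
  Initial    0.1998     2.917
  Change    0.04398  -0.02199
  Equil      0.2438     2.895
  solve Keq expr → x = -0.02199; check Q = 48.72

x = -0.02199 M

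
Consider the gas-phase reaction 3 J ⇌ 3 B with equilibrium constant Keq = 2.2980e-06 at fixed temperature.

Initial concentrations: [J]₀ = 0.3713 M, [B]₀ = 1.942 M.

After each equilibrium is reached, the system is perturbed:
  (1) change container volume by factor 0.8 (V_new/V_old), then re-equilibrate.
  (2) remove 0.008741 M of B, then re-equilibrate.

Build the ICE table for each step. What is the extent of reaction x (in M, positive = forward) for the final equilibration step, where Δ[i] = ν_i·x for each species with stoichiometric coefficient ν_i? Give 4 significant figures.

x = 0.002876 M

Q₀ = 143.1 vs Keq = 2.2980e-06 ⇒ Q>K, reverse
Step 1:
                    J           B
  init         0.3713       1.942
  Δ             1.912      -1.912
  eq            2.283     0.03013
  solve Keq expr → x = -0.6373; check Q = 2.2980e-06
Then change container volume by factor 0.8 (V_new/V_old).
Step 2:
                    J           B
  init          2.854     0.03766
  Δ                 0           0
  eq            2.854     0.03766
  solve Keq expr → x = 0; check Q = 2.2980e-06
Then remove 0.008741 M of B.
Step 3:
                    J           B
  init          2.854     0.02892
  Δ         -0.008627    0.008627
  eq            2.845     0.03755
  solve Keq expr → x = 0.002876; check Q = 2.2980e-06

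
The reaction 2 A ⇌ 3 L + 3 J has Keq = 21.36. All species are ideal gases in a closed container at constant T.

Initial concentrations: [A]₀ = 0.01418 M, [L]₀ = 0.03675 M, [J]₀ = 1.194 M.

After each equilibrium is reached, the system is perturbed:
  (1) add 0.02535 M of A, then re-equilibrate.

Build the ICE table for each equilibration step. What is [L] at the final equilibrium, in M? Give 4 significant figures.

[L]_eq = 0.08492 M

Q₀ = 0.4202 vs Keq = 21.36 ⇒ Q<K, forward
Step 1:
                  A         L         J
  init      0.01418   0.03675     1.194
  Δ        -0.01069   0.01603   0.01603
  eq       0.003492   0.05278      1.21
  solve Keq expr → x = 0.005344; check Q = 21.36
Then add 0.02535 M of A.
Step 2:
                  A         L         J
  init      0.02884   0.05278      1.21
  Δ        -0.02143   0.03214   0.03214
  eq       0.007414   0.08492     1.242
  solve Keq expr → x = 0.01071; check Q = 21.36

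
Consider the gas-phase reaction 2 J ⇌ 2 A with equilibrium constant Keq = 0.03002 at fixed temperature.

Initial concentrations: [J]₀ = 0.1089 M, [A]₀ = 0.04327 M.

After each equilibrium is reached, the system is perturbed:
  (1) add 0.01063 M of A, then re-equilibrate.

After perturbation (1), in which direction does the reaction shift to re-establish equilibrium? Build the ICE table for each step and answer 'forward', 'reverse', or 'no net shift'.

Direction: reverse

Q₀ = 0.1579 vs Keq = 0.03002 ⇒ Q>K, reverse
Step 1:
                    J           A
  init         0.1089     0.04327
  Δ            0.0208     -0.0208
  eq           0.1297     0.02247
  solve Keq expr → x = -0.0104; check Q = 0.03002
Then add 0.01063 M of A.
Step 2:
                    J           A
  init         0.1297      0.0331
  Δ           0.00906    -0.00906
  eq           0.1388     0.02404
  solve Keq expr → x = -0.00453; check Q = 0.03002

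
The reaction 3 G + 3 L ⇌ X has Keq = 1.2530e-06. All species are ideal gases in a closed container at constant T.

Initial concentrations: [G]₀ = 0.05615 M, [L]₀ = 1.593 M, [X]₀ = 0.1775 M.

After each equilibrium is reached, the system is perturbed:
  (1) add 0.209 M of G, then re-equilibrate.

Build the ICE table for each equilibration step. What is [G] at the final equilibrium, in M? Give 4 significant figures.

Q₀ = 248 vs Keq = 1.2530e-06 ⇒ Q>K, reverse
Step 1:
                   G          L          X
  Initial    0.05615      1.593     0.1775
  Change      0.5325     0.5325    -0.1775
  Equil       0.5886      2.125 2.4541e-06
  solve Keq expr → x = -0.1775; check Q = 1.2530e-06
Then add 0.209 M of G.
Step 2:
                   G          L          X
  Initial     0.7976      2.125 2.4541e-06
  Change  -1.0955e-05 -1.0955e-05 3.6516e-06
  Equil       0.7976      2.125 6.1056e-06
  solve Keq expr → x = 3.6516e-06; check Q = 1.2530e-06

[G]_eq = 0.7976 M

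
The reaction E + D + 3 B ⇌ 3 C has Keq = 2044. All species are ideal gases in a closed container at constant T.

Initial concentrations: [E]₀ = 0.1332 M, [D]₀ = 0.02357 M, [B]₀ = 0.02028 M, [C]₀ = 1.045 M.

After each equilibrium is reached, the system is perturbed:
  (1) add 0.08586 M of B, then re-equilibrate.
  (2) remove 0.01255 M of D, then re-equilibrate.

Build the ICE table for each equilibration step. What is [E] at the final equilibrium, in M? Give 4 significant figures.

Q₀ = 4.3579e+07 vs Keq = 2044 ⇒ Q>K, reverse
Step 1:
                   E          D          B          C
  Initial     0.1332    0.02357    0.02028      1.045
  Change     0.07317    0.07317     0.2195    -0.2195
  Equil       0.2064    0.09674     0.2398     0.8255
  solve Keq expr → x = -0.07317; check Q = 2044
Then add 0.08586 M of B.
Step 2:
                   E          D          B          C
  Initial     0.2064    0.09674     0.3256     0.8255
  Change    -0.01614   -0.01614   -0.04843    0.04843
  Equil       0.1902    0.08059     0.2772     0.8739
  solve Keq expr → x = 0.01614; check Q = 2044
Then remove 0.01255 M of D.
Step 3:
                   E          D          B          C
  Initial     0.1902    0.06804     0.2772     0.8739
  Change    0.002731   0.002731   0.008194  -0.008194
  Equil        0.193    0.07077     0.2854     0.8657
  solve Keq expr → x = -0.002731; check Q = 2044

[E]_eq = 0.193 M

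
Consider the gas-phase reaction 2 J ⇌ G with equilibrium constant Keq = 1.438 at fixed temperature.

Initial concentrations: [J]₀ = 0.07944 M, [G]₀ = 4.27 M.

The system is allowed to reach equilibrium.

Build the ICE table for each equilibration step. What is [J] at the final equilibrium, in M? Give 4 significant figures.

[J]_eq = 1.566 M

Q₀ = 676.6 vs Keq = 1.438 ⇒ Q>K, reverse
Step 1:
                    J           G
  init        0.07944        4.27
  Δ             1.487     -0.7433
  eq            1.566       3.527
  solve Keq expr → x = -0.7433; check Q = 1.438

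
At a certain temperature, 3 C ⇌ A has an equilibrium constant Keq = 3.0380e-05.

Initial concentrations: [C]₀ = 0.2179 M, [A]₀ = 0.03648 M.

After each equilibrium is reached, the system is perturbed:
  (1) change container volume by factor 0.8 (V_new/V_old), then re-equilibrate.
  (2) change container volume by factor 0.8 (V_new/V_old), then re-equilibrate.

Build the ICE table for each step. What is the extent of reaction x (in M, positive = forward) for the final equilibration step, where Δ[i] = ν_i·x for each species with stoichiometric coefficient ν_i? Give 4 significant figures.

Q₀ = 3.526 vs Keq = 3.0380e-05 ⇒ Q>K, reverse
Step 1:
                    C           A
  Initial      0.2179     0.03648
  Change       0.1094    -0.03648
  Equil        0.3273  1.0655e-06
  solve Keq expr → x = -0.03648; check Q = 3.0380e-05
Then change container volume by factor 0.8 (V_new/V_old).
Step 2:
                    C           A
  Initial      0.4092  1.3319e-06
  Change  -2.2475e-06  7.4918e-07
  Equil        0.4092  2.0811e-06
  solve Keq expr → x = 7.4918e-07; check Q = 3.0380e-05
Then change container volume by factor 0.8 (V_new/V_old).
Step 3:
                    C           A
  Initial      0.5115  2.6014e-06
  Change  -4.3895e-06  1.4632e-06
  Equil        0.5115  4.0646e-06
  solve Keq expr → x = 1.4632e-06; check Q = 3.0380e-05

x = 1.4632e-06 M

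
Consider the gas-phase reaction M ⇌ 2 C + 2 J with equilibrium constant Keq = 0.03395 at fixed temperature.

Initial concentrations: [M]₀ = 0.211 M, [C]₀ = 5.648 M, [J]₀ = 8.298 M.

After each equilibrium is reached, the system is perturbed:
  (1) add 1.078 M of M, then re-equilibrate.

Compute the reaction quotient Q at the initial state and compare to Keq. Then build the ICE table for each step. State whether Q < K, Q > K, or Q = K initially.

Q₀ = 1.0410e+04 vs Keq = 0.03395 ⇒ Q>K, reverse
Step 1:
                  M         C         J
  I           0.211     5.648     8.298
  C           2.767    -5.533    -5.533
  E           2.978     0.115     2.765
  solve Keq expr → x = -2.767; check Q = 0.03395
Then add 1.078 M of M.
Step 2:
                  M         C         J
  I           4.056     0.115     2.765
  C       -0.009092   0.01818   0.01818
  E           4.046    0.1332     2.783
  solve Keq expr → x = 0.009092; check Q = 0.03395

Q₀ = 1.0410e+04; Q > K (proceeds reverse)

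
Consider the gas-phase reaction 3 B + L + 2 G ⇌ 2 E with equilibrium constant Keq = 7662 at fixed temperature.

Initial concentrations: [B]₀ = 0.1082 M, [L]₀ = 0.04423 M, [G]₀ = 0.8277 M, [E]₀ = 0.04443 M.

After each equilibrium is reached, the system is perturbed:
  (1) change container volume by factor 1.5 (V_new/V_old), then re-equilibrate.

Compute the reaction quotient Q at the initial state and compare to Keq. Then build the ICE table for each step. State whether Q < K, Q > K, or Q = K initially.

Q₀ = 51.43 vs Keq = 7662 ⇒ Q<K, forward
Step 1:
                   B          L          G          E
  Initial     0.1082    0.04423     0.8277    0.04443
  Change    -0.06605   -0.02202   -0.04403    0.04403
  Equil      0.04215    0.02221     0.7837    0.08846
  solve Keq expr → x = 0.02202; check Q = 7662
Then change container volume by factor 1.5 (V_new/V_old).
Step 2:
                   B          L          G          E
  Initial     0.0281    0.01481     0.5224    0.05898
  Change     0.01195   0.003983   0.007967  -0.007967
  Equil      0.04005    0.01879     0.5304    0.05101
  solve Keq expr → x = -0.003983; check Q = 7662

Q₀ = 51.43; Q < K (proceeds forward)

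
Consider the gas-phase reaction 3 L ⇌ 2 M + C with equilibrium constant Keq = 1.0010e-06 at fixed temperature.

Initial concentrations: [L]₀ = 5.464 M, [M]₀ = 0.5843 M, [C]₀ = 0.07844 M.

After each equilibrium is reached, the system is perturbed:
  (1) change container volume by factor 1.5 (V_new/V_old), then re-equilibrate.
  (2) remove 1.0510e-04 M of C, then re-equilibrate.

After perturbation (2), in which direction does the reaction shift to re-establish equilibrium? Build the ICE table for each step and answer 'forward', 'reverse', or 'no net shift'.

Direction: forward

Q₀ = 1.6416e-04 vs Keq = 1.0010e-06 ⇒ Q>K, reverse
Step 1:
                    L           M           C
  I             5.464      0.5843     0.07844
  C            0.2323     -0.1549    -0.07744
  E             5.696      0.4294    0.001003
  solve Keq expr → x = -0.07744; check Q = 1.0010e-06
Then change container volume by factor 1.5 (V_new/V_old).
Step 2:
                    L           M           C
  I             3.798      0.2863  6.6888e-04
  C                 0           0           0
  E             3.798      0.2863  6.6888e-04
  solve Keq expr → x = 0; check Q = 1.0010e-06
Then remove 1.0510e-04 M of C.
Step 3:
                    L           M           C
  I             3.798      0.2863  5.6378e-04
  C       -3.1189e-04  2.0793e-04  1.0396e-04
  E             3.797      0.2865  6.6774e-04
  solve Keq expr → x = 1.0396e-04; check Q = 1.0010e-06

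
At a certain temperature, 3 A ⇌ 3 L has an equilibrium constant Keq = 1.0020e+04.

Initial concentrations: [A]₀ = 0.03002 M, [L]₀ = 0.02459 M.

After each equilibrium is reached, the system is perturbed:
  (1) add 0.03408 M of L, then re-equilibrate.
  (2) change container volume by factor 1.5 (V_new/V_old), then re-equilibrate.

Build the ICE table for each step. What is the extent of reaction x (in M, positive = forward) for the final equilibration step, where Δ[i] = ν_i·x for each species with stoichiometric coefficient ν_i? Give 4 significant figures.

Q₀ = 0.5496 vs Keq = 1.0020e+04 ⇒ Q<K, forward
Step 1:
                    A           L
  init        0.03002     0.02459
  Δ           -0.0276      0.0276
  eq         0.002421     0.05219
  solve Keq expr → x = 0.0092; check Q = 1.0020e+04
Then add 0.03408 M of L.
Step 2:
                    A           L
  init       0.002421     0.08627
  Δ          0.001511   -0.001511
  eq         0.003932     0.08476
  solve Keq expr → x = -5.0358e-04; check Q = 1.0020e+04
Then change container volume by factor 1.5 (V_new/V_old).
Step 3:
                    A           L
  init       0.002621     0.05651
  Δ                 0           0
  eq         0.002621     0.05651
  solve Keq expr → x = 0; check Q = 1.0020e+04

x = 0 M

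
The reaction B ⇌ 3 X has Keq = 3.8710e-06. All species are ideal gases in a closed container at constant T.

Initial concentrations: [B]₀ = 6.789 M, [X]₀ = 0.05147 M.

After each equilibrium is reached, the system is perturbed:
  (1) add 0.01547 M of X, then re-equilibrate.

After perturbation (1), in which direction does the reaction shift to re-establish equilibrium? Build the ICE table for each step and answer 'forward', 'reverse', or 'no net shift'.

Direction: reverse

Q₀ = 2.0084e-05 vs Keq = 3.8710e-06 ⇒ Q>K, reverse
Step 1:
                    B           X
  init          6.789     0.05147
  Δ          0.007243    -0.02173
  eq            6.796     0.02974
  solve Keq expr → x = -0.007243; check Q = 3.8710e-06
Then add 0.01547 M of X.
Step 2:
                    B           X
  init          6.796     0.04521
  Δ          0.005154    -0.01546
  eq            6.801     0.02975
  solve Keq expr → x = -0.005154; check Q = 3.8710e-06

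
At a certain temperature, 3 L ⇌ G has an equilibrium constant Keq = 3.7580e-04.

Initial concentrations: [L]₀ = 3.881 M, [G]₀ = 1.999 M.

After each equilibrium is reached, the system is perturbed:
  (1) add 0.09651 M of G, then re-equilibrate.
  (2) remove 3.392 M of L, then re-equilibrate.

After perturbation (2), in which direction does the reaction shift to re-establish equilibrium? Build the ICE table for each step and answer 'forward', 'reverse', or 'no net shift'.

Q₀ = 0.0342 vs Keq = 3.7580e-04 ⇒ Q>K, reverse
Step 1:
                  L         G
  I           3.881     1.999
  C           5.163    -1.721
  E           9.044     0.278
  solve Keq expr → x = -1.721; check Q = 3.7580e-04
Then add 0.09651 M of G.
Step 2:
                  L         G
  I           9.044    0.3745
  C          0.2256  -0.07519
  E            9.27    0.2993
  solve Keq expr → x = -0.07519; check Q = 3.7580e-04
Then remove 3.392 M of L.
Step 3:
                  L         G
  I           5.878    0.2993
  C          0.5926   -0.1975
  E            6.47    0.1018
  solve Keq expr → x = -0.1975; check Q = 3.7580e-04

Direction: reverse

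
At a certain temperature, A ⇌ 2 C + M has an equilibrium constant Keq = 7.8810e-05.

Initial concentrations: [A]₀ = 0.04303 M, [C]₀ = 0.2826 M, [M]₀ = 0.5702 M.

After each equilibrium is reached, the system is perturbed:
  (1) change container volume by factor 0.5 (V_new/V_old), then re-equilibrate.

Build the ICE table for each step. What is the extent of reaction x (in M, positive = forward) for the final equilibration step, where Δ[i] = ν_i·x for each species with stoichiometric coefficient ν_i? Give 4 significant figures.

x = -0.002861 M

Q₀ = 1.058 vs Keq = 7.8810e-05 ⇒ Q>K, reverse
Step 1:
                  A         C         M
  I         0.04303    0.2826    0.5702
  C          0.1384   -0.2768   -0.1384
  E          0.1815  0.005755    0.4318
  solve Keq expr → x = -0.1384; check Q = 7.8810e-05
Then change container volume by factor 0.5 (V_new/V_old).
Step 2:
                  A         C         M
  I          0.3629   0.01151    0.8636
  C        0.002861 -0.005723 -0.002861
  E          0.3658  0.005787    0.8607
  solve Keq expr → x = -0.002861; check Q = 7.8810e-05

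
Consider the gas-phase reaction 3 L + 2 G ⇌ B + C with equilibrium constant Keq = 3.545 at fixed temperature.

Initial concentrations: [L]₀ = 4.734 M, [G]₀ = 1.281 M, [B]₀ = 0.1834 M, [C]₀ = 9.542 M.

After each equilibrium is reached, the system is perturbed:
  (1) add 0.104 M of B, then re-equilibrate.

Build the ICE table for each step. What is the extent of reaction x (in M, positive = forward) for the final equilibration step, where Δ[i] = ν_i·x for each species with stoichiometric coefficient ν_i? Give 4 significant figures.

x = -0.006976 M

Q₀ = 0.01005 vs Keq = 3.545 ⇒ Q<K, forward
Step 1:
                  L         G         B         C
  I           4.734     1.281    0.1834     9.542
  C           -1.55    -1.033    0.5165    0.5165
  E           3.184     0.248    0.6999     10.06
  solve Keq expr → x = 0.5165; check Q = 3.545
Then add 0.104 M of B.
Step 2:
                  L         G         B         C
  I           3.184     0.248    0.8039     10.06
  C         0.02093   0.01395 -0.006976 -0.006976
  E           3.205    0.2619    0.7969     10.05
  solve Keq expr → x = -0.006976; check Q = 3.545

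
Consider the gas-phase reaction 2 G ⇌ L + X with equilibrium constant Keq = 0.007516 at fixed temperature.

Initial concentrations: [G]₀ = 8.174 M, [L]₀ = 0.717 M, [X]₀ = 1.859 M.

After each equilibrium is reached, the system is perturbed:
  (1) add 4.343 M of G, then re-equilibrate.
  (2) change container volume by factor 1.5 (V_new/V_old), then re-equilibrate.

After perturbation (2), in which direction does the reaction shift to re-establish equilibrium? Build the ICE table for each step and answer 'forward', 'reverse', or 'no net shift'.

Q₀ = 0.01995 vs Keq = 0.007516 ⇒ Q>K, reverse
Step 1:
                    G           L           X
  Initial       8.174       0.717       1.859
  Change       0.6648     -0.3324     -0.3324
  Equil         8.839      0.3846       1.527
  solve Keq expr → x = -0.3324; check Q = 0.007516
Then add 4.343 M of G.
Step 2:
                    G           L           X
  Initial       13.18      0.3846       1.527
  Change      -0.5576      0.2788      0.2788
  Equil         12.62      0.6634       1.805
  solve Keq expr → x = 0.2788; check Q = 0.007516
Then change container volume by factor 1.5 (V_new/V_old).
Step 3:
                    G           L           X
  Initial       8.416      0.4423       1.204
  Change            0           0           0
  Equil         8.416      0.4423       1.204
  solve Keq expr → x = 0; check Q = 0.007516

Direction: no net shift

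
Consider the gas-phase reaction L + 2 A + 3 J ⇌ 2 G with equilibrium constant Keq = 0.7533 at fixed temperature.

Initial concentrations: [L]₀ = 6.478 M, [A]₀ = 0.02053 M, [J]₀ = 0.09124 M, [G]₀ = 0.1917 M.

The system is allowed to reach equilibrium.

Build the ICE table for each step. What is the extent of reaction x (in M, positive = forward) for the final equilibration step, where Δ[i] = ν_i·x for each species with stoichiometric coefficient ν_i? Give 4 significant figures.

x = -0.06798 M

Q₀ = 1.7720e+04 vs Keq = 0.7533 ⇒ Q>K, reverse
Step 1:
                  L         A         J         G
  I           6.478   0.02053   0.09124    0.1917
  C         0.06798     0.136    0.2039    -0.136
  E           6.546    0.1565    0.2952   0.05573
  solve Keq expr → x = -0.06798; check Q = 0.7533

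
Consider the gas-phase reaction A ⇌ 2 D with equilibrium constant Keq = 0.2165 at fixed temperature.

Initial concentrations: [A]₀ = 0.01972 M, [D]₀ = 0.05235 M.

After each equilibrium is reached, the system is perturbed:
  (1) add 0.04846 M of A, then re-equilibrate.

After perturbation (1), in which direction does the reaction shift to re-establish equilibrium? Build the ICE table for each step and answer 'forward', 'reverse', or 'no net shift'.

Q₀ = 0.139 vs Keq = 0.2165 ⇒ Q<K, forward
Step 1:
                   A          D
  I          0.01972    0.05235
  C        -0.003476   0.006952
  E          0.01624     0.0593
  solve Keq expr → x = 0.003476; check Q = 0.2165
Then add 0.04846 M of A.
Step 2:
                   A          D
  I           0.0647     0.0593
  C          -0.0197     0.0394
  E            0.045    0.09871
  solve Keq expr → x = 0.0197; check Q = 0.2165

Direction: forward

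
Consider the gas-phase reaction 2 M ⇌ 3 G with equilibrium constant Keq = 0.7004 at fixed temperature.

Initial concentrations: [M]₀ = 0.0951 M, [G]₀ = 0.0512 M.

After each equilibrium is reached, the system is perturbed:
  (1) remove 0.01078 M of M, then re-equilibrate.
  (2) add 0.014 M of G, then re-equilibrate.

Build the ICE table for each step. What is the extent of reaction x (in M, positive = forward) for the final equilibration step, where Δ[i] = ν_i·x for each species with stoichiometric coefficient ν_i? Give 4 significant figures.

Q₀ = 0.01484 vs Keq = 0.7004 ⇒ Q<K, forward
Step 1:
                  M         G
  I          0.0951    0.0512
  C        -0.04564   0.06846
  E         0.04946    0.1197
  solve Keq expr → x = 0.02282; check Q = 0.7004
Then remove 0.01078 M of M.
Step 2:
                  M         G
  I         0.03868    0.1197
  C        0.005634 -0.008451
  E         0.04431    0.1112
  solve Keq expr → x = -0.002817; check Q = 0.7004
Then add 0.014 M of G.
Step 3:
                  M         G
  I         0.04431    0.1252
  C         0.00445 -0.006675
  E         0.04876    0.1185
  solve Keq expr → x = -0.002225; check Q = 0.7004

x = -0.002225 M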